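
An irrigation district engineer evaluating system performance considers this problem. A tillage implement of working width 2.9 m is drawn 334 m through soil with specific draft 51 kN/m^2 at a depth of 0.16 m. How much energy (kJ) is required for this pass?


E = k * d * w * L
  = 51 * 0.16 * 2.9 * 334
  = 7903.78 kJ


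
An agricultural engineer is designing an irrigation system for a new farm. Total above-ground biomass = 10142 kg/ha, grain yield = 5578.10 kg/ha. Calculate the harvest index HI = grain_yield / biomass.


HI = grain_yield / biomass
   = 5578.10 / 10142
   = 0.55


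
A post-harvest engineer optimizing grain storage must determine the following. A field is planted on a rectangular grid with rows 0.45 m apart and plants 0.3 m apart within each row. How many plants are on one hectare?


D = 10000 / (row_sp * plant_sp)
  = 10000 / (0.45 * 0.3)
  = 10000 / 0.1350
  = 74074.07 plants/ha


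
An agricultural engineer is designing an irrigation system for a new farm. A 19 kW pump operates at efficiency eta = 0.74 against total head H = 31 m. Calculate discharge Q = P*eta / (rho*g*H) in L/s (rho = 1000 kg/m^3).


Q = (P * 1000 * eta) / (rho * g * H)
  = (19 * 1000 * 0.74) / (1000 * 9.81 * 31)
  = 14060 / 304110
  = 0.04623 m^3/s = 46.23 L/s


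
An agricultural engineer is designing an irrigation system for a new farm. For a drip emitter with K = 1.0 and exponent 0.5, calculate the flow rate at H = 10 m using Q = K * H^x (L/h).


Q = K * H^x
  = 1.0 * 10^0.5
  = 1.0 * 3.1623
  = 3.16 L/h


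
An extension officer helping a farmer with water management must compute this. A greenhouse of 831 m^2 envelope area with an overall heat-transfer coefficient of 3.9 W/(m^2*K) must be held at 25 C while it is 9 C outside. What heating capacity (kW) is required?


dT = 25 - (9) = 16 K
Q = U * A * dT
  = 3.9 * 831 * 16
  = 51854.40 W = 51.85 kW


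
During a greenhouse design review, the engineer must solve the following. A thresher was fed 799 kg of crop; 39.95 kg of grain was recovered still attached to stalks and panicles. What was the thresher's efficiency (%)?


eta = (total - unthreshed) / total * 100
    = (799 - 39.95) / 799 * 100
    = 759.05 / 799 * 100
    = 95%


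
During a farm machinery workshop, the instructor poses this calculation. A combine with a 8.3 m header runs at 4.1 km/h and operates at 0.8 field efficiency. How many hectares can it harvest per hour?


C = w * v * eta_f / 10
  = 8.3 * 4.1 * 0.8 / 10
  = 27.22 / 10
  = 2.72 ha/h


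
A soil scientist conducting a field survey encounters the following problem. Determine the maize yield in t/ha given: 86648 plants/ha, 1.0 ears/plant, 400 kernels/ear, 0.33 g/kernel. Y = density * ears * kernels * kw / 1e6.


Y = density * ears * kernels * kw
  = 86648 * 1.0 * 400 * 0.33 g/ha
  = 11437536 g/ha
  = 11437.54 kg/ha = 11.44 t/ha


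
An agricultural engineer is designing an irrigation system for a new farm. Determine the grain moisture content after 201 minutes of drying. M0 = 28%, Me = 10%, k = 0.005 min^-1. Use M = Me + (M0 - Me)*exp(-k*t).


M = Me + (M0 - Me) * e^(-k*t)
  = 10 + (28 - 10) * e^(-0.005*201)
  = 10 + 18 * e^(-1.005)
  = 10 + 18 * 0.36604
  = 10 + 6.5888
  = 16.59%


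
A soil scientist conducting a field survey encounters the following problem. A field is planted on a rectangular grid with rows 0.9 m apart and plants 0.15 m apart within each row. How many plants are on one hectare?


D = 10000 / (row_sp * plant_sp)
  = 10000 / (0.9 * 0.15)
  = 10000 / 0.1350
  = 74074.07 plants/ha


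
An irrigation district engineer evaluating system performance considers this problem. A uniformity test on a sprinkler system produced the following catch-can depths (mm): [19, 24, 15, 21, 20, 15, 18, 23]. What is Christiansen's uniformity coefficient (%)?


xbar = 155 / 8 = 19.375
sum|xi - xbar| = 21
CU = 100 * (1 - 21 / (8 * 19.375))
   = 100 * (1 - 0.1355)
   = 86.45%


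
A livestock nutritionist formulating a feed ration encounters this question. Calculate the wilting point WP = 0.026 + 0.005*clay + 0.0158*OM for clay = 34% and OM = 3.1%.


WP = 0.026 + 0.005*34 + 0.0158*3.1
   = 0.026 + 0.1700 + 0.0490
   = 0.2450


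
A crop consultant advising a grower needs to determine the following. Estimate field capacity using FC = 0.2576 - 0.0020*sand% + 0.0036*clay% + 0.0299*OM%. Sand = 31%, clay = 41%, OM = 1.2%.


FC = 0.2576 - 0.0020*31 + 0.0036*41 + 0.0299*1.2
   = 0.2576 - 0.0620 + 0.1476 + 0.0359
   = 0.3791


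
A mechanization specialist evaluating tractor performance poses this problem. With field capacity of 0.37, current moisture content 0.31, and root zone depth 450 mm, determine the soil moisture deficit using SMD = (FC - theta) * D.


SMD = (FC - theta) * D
    = (0.37 - 0.31) * 450
    = 0.060 * 450
    = 27 mm


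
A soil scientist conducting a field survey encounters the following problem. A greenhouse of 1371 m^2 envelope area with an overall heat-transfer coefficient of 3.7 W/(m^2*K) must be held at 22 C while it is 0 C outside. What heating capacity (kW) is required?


dT = 22 - (0) = 22 K
Q = U * A * dT
  = 3.7 * 1371 * 22
  = 111599.40 W = 111.60 kW


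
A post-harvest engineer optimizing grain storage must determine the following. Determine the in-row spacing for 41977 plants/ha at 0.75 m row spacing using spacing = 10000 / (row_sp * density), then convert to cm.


spacing = 10000 / (row_sp * density)
        = 10000 / (0.75 * 41977)
        = 10000 / 31482.75
        = 0.31763 m = 31.76 cm


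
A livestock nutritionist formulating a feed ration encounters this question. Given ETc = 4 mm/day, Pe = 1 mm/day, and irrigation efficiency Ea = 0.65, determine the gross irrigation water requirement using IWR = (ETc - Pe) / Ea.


IWR = (ETc - Pe) / Ea
    = (4 - 1) / 0.65
    = 3 / 0.65
    = 4.62 mm/day


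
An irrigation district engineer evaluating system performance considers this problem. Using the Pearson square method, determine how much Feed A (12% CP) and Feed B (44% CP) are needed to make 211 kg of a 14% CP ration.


parts_A = CP_b - target = 44 - 14 = 30
parts_B = target - CP_a = 14 - 12 = 2
total_parts = 30 + 2 = 32
Feed A = 211 * 30 / 32 = 197.81 kg
Feed B = 211 * 2 / 32 = 13.19 kg

197.81 kg


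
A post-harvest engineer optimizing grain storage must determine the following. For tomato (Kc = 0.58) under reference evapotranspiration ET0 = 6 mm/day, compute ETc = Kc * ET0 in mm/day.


ETc = Kc * ET0
    = 0.58 * 6
    = 3.48 mm/day


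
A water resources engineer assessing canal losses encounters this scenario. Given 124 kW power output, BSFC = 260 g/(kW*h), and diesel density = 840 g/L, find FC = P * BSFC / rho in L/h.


FC = P * BSFC / rho_fuel
   = 124 * 260 / 840
   = 32240 / 840
   = 38.38 L/h


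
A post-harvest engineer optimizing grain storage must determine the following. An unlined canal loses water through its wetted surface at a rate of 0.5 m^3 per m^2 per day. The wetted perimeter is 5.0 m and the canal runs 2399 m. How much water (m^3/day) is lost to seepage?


S = C * P * L
  = 0.5 * 5.0 * 2399
  = 5997.50 m^3/day


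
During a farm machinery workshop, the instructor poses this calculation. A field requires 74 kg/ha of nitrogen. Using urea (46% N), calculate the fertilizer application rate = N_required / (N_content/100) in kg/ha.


Rate = N_required / (N_content / 100)
     = 74 / (46 / 100)
     = 74 / 0.46
     = 160.87 kg/ha


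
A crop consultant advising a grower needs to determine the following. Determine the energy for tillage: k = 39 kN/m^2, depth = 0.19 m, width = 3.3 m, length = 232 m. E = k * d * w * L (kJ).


E = k * d * w * L
  = 39 * 0.19 * 3.3 * 232
  = 5673.10 kJ


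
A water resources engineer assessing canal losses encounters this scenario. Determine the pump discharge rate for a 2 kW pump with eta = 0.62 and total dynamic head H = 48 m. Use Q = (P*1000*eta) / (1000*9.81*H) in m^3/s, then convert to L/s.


Q = (P * 1000 * eta) / (rho * g * H)
  = (2 * 1000 * 0.62) / (1000 * 9.81 * 48)
  = 1240 / 470880
  = 0.00263 m^3/s = 2.63 L/s


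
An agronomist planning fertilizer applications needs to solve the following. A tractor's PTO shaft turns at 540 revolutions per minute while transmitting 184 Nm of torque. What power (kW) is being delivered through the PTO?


P = 2*pi*n*T / 60000
  = 2*pi * 540 * 184 / 60000
  = 624297.29 / 60000
  = 10.40 kW


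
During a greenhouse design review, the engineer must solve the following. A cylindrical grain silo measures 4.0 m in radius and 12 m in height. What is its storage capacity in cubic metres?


V = pi * r^2 * h
  = pi * 4.0^2 * 12
  = pi * 16 * 12
  = 603.19 m^3


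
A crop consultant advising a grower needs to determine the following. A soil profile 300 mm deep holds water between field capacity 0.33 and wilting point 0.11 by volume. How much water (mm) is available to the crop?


AW = (FC - WP) * D
   = (0.33 - 0.11) * 300
   = 0.22 * 300
   = 66 mm


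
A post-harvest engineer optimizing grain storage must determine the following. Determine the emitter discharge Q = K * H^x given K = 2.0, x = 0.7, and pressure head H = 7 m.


Q = K * H^x
  = 2.0 * 7^0.7
  = 2.0 * 3.9045
  = 7.81 L/h


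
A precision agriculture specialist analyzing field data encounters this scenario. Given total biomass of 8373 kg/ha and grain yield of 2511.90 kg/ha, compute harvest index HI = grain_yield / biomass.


HI = grain_yield / biomass
   = 2511.90 / 8373
   = 0.30


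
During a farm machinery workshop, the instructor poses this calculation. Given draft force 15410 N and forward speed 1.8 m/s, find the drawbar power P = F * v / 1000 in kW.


P = F * v / 1000
  = 15410 * 1.8 / 1000
  = 27738 / 1000
  = 27.74 kW


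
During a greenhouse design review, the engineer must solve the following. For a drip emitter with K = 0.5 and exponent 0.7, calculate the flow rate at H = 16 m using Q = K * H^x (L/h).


Q = K * H^x
  = 0.5 * 16^0.7
  = 0.5 * 6.9644
  = 3.48 L/h


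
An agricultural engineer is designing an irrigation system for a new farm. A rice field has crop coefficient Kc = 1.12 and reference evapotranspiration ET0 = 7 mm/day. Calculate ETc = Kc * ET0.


ETc = Kc * ET0
    = 1.12 * 7
    = 7.84 mm/day


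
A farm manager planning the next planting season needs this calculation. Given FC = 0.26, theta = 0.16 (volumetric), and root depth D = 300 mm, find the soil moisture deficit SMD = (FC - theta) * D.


SMD = (FC - theta) * D
    = (0.26 - 0.16) * 300
    = 0.100 * 300
    = 30 mm


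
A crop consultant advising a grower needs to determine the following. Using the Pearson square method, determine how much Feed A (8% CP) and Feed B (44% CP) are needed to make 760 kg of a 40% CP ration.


parts_A = CP_b - target = 44 - 40 = 4
parts_B = target - CP_a = 40 - 8 = 32
total_parts = 4 + 32 = 36
Feed A = 760 * 4 / 36 = 84.44 kg
Feed B = 760 * 32 / 36 = 675.56 kg

84.44 kg


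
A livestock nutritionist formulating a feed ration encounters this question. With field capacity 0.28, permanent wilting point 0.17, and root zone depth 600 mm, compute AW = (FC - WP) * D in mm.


AW = (FC - WP) * D
   = (0.28 - 0.17) * 600
   = 0.11 * 600
   = 66 mm


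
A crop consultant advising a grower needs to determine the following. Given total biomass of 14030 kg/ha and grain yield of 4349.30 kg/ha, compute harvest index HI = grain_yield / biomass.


HI = grain_yield / biomass
   = 4349.30 / 14030
   = 0.31


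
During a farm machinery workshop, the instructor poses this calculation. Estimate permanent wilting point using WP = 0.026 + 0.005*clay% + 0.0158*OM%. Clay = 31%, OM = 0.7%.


WP = 0.026 + 0.005*31 + 0.0158*0.7
   = 0.026 + 0.1550 + 0.0111
   = 0.1921


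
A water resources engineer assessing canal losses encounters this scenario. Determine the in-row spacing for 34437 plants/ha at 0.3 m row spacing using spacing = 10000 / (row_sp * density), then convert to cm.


spacing = 10000 / (row_sp * density)
        = 10000 / (0.3 * 34437)
        = 10000 / 10331.10
        = 0.96795 m = 96.80 cm


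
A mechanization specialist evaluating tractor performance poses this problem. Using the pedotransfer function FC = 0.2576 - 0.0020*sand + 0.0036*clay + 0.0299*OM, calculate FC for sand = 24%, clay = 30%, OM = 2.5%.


FC = 0.2576 - 0.0020*24 + 0.0036*30 + 0.0299*2.5
   = 0.2576 - 0.0480 + 0.1080 + 0.0748
   = 0.3924


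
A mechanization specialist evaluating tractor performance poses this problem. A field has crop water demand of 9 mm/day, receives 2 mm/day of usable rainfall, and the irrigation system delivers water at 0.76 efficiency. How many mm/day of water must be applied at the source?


IWR = (ETc - Pe) / Ea
    = (9 - 2) / 0.76
    = 7 / 0.76
    = 9.21 mm/day


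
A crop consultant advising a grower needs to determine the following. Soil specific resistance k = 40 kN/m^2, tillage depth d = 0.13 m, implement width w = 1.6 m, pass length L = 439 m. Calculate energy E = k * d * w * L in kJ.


E = k * d * w * L
  = 40 * 0.13 * 1.6 * 439
  = 3652.48 kJ


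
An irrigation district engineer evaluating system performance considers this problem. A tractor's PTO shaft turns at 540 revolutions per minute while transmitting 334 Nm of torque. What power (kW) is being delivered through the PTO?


P = 2*pi*n*T / 60000
  = 2*pi * 540 * 334 / 60000
  = 1133235.30 / 60000
  = 18.89 kW


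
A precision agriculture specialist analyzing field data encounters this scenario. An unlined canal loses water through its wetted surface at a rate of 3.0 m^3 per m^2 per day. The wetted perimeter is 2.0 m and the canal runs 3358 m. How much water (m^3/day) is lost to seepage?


S = C * P * L
  = 3.0 * 2.0 * 3358
  = 20148 m^3/day


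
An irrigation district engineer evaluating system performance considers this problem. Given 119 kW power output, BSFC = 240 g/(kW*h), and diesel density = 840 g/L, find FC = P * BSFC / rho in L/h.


FC = P * BSFC / rho_fuel
   = 119 * 240 / 840
   = 28560 / 840
   = 34 L/h


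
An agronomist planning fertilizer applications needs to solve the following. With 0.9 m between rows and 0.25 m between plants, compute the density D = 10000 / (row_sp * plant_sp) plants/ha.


D = 10000 / (row_sp * plant_sp)
  = 10000 / (0.9 * 0.25)
  = 10000 / 0.2250
  = 44444.44 plants/ha


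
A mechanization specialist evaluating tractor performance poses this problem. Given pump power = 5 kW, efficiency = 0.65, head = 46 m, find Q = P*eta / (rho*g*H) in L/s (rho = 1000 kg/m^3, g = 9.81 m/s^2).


Q = (P * 1000 * eta) / (rho * g * H)
  = (5 * 1000 * 0.65) / (1000 * 9.81 * 46)
  = 3250 / 451260
  = 0.00720 m^3/s = 7.20 L/s


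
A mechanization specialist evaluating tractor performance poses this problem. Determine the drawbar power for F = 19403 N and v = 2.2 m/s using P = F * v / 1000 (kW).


P = F * v / 1000
  = 19403 * 2.2 / 1000
  = 42686.60 / 1000
  = 42.69 kW


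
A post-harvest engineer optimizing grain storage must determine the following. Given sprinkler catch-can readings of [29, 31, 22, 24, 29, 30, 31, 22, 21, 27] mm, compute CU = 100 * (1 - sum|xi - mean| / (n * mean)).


xbar = 266 / 10 = 26.600
sum|xi - xbar| = 34.800
CU = 100 * (1 - 34.800 / (10 * 26.600))
   = 100 * (1 - 0.1308)
   = 86.92%


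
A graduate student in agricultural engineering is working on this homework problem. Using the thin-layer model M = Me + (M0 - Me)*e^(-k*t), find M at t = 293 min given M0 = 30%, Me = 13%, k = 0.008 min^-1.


M = Me + (M0 - Me) * e^(-k*t)
  = 13 + (30 - 13) * e^(-0.008*293)
  = 13 + 17 * e^(-2.344)
  = 13 + 17 * 0.09594
  = 13 + 1.6310
  = 14.63%


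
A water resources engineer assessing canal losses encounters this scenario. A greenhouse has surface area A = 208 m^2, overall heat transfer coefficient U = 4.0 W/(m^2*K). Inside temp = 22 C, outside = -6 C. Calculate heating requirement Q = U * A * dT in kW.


dT = 22 - (-6) = 28 K
Q = U * A * dT
  = 4.0 * 208 * 28
  = 23296 W = 23.30 kW


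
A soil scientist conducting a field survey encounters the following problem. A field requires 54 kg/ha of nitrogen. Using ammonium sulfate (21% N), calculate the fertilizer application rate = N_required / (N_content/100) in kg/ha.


Rate = N_required / (N_content / 100)
     = 54 / (21 / 100)
     = 54 / 0.21
     = 257.14 kg/ha


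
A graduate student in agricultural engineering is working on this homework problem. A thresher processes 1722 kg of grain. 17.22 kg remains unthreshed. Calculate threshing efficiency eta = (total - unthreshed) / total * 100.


eta = (total - unthreshed) / total * 100
    = (1722 - 17.22) / 1722 * 100
    = 1704.78 / 1722 * 100
    = 99%


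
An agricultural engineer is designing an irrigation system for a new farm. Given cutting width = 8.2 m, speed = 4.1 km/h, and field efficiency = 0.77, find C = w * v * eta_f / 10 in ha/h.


C = w * v * eta_f / 10
  = 8.2 * 4.1 * 0.77 / 10
  = 25.89 / 10
  = 2.59 ha/h


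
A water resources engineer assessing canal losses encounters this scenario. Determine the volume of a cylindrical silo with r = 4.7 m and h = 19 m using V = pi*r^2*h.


V = pi * r^2 * h
  = pi * 4.7^2 * 19
  = pi * 22.09 * 19
  = 1318.56 m^3


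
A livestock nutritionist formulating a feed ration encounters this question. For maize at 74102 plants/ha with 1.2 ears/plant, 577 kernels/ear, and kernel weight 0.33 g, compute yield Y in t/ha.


Y = density * ears * kernels * kw
  = 74102 * 1.2 * 577 * 0.33 g/ha
  = 16931714.18 g/ha
  = 16931.71 kg/ha = 16.93 t/ha


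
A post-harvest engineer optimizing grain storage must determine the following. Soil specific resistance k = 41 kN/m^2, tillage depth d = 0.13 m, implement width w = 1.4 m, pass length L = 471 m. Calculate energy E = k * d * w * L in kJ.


E = k * d * w * L
  = 41 * 0.13 * 1.4 * 471
  = 3514.60 kJ


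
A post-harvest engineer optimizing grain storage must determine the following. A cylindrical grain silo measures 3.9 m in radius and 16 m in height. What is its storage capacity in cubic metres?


V = pi * r^2 * h
  = pi * 3.9^2 * 16
  = pi * 15.21 * 16
  = 764.54 m^3


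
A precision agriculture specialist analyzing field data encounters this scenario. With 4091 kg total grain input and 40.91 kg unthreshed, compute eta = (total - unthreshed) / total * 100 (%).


eta = (total - unthreshed) / total * 100
    = (4091 - 40.91) / 4091 * 100
    = 4050.09 / 4091 * 100
    = 99%


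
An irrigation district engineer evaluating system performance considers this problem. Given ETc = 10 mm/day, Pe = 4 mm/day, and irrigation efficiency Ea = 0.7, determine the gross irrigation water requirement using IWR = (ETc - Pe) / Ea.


IWR = (ETc - Pe) / Ea
    = (10 - 4) / 0.7
    = 6 / 0.7
    = 8.57 mm/day


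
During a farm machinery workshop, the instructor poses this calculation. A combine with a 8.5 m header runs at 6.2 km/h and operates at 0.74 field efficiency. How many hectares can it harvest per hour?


C = w * v * eta_f / 10
  = 8.5 * 6.2 * 0.74 / 10
  = 39.00 / 10
  = 3.90 ha/h


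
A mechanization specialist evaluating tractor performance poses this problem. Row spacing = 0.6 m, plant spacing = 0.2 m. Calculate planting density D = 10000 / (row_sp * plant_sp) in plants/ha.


D = 10000 / (row_sp * plant_sp)
  = 10000 / (0.6 * 0.2)
  = 10000 / 0.1200
  = 83333.33 plants/ha


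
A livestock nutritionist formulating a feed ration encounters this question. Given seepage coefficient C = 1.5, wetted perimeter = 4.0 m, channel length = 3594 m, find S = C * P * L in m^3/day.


S = C * P * L
  = 1.5 * 4.0 * 3594
  = 21564 m^3/day


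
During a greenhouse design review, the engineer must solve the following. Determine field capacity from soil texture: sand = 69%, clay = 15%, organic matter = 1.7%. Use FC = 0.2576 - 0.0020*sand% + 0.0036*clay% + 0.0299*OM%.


FC = 0.2576 - 0.0020*69 + 0.0036*15 + 0.0299*1.7
   = 0.2576 - 0.1380 + 0.0540 + 0.0508
   = 0.2244


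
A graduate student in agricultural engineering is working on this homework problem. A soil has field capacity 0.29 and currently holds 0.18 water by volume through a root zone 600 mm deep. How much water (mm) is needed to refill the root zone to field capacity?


SMD = (FC - theta) * D
    = (0.29 - 0.18) * 600
    = 0.110 * 600
    = 66 mm


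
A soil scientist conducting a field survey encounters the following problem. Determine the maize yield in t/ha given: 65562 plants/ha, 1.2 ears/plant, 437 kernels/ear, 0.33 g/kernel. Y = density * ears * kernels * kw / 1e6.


Y = density * ears * kernels * kw
  = 65562 * 1.2 * 437 * 0.33 g/ha
  = 11345635.22 g/ha
  = 11345.64 kg/ha = 11.35 t/ha


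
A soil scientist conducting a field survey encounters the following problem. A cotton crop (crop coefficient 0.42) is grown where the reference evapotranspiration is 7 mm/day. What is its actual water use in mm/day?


ETc = Kc * ET0
    = 0.42 * 7
    = 2.94 mm/day


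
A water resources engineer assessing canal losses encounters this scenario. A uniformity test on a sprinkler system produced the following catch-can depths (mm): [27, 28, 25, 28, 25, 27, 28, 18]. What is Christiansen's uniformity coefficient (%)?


xbar = 206 / 8 = 25.750
sum|xi - xbar| = 18.500
CU = 100 * (1 - 18.500 / (8 * 25.750))
   = 100 * (1 - 0.0898)
   = 91.02%


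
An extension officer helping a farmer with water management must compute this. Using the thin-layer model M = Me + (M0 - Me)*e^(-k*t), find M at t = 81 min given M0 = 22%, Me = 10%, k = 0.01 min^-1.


M = Me + (M0 - Me) * e^(-k*t)
  = 10 + (22 - 10) * e^(-0.01*81)
  = 10 + 12 * e^(-0.810)
  = 10 + 12 * 0.44486
  = 10 + 5.3383
  = 15.34%


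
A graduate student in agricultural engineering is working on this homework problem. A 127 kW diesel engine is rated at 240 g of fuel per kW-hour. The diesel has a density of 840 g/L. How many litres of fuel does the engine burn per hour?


FC = P * BSFC / rho_fuel
   = 127 * 240 / 840
   = 30480 / 840
   = 36.29 L/h


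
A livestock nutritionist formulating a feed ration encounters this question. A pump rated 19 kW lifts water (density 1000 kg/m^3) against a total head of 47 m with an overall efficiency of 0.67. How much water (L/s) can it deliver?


Q = (P * 1000 * eta) / (rho * g * H)
  = (19 * 1000 * 0.67) / (1000 * 9.81 * 47)
  = 12730 / 461070
  = 0.02761 m^3/s = 27.61 L/s


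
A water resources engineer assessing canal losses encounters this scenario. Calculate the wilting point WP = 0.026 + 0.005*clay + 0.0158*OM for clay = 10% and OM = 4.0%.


WP = 0.026 + 0.005*10 + 0.0158*4.0
   = 0.026 + 0.0500 + 0.0632
   = 0.1392


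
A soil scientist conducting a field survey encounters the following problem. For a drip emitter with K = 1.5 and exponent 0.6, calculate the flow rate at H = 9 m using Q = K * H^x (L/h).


Q = K * H^x
  = 1.5 * 9^0.6
  = 1.5 * 3.7372
  = 5.61 L/h


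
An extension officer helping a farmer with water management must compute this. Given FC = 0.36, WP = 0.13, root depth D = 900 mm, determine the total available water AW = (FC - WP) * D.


AW = (FC - WP) * D
   = (0.36 - 0.13) * 900
   = 0.23 * 900
   = 207 mm


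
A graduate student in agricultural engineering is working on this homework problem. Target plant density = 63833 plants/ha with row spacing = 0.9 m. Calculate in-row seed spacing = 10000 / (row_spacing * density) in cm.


spacing = 10000 / (row_sp * density)
        = 10000 / (0.9 * 63833)
        = 10000 / 57449.70
        = 0.17407 m = 17.41 cm


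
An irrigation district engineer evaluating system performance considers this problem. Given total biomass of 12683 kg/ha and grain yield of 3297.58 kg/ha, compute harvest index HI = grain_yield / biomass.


HI = grain_yield / biomass
   = 3297.58 / 12683
   = 0.26


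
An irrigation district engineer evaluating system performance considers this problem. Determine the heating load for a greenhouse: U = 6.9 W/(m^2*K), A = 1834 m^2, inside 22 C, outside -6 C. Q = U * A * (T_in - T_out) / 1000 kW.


dT = 22 - (-6) = 28 K
Q = U * A * dT
  = 6.9 * 1834 * 28
  = 354328.80 W = 354.33 kW


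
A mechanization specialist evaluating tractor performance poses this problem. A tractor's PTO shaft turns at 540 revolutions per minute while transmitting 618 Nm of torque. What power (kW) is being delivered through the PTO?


P = 2*pi*n*T / 60000
  = 2*pi * 540 * 618 / 60000
  = 2096824.60 / 60000
  = 34.95 kW


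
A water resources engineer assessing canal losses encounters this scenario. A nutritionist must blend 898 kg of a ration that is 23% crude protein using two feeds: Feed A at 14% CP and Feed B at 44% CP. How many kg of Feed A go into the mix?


parts_A = CP_b - target = 44 - 23 = 21
parts_B = target - CP_a = 23 - 14 = 9
total_parts = 21 + 9 = 30
Feed A = 898 * 21 / 30 = 628.60 kg
Feed B = 898 * 9 / 30 = 269.40 kg

628.60 kg


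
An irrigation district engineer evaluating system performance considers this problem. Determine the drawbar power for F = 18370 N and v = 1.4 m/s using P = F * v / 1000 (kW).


P = F * v / 1000
  = 18370 * 1.4 / 1000
  = 25718 / 1000
  = 25.72 kW


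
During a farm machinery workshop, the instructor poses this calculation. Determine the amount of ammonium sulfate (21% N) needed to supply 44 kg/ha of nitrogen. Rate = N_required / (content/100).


Rate = N_required / (N_content / 100)
     = 44 / (21 / 100)
     = 44 / 0.21
     = 209.52 kg/ha


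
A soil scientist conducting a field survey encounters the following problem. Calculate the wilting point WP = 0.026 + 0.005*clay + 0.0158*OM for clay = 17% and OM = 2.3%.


WP = 0.026 + 0.005*17 + 0.0158*2.3
   = 0.026 + 0.0850 + 0.0363
   = 0.1473


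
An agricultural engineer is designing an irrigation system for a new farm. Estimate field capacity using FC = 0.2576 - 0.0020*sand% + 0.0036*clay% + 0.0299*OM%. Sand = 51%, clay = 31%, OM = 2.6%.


FC = 0.2576 - 0.0020*51 + 0.0036*31 + 0.0299*2.6
   = 0.2576 - 0.1020 + 0.1116 + 0.0777
   = 0.3449


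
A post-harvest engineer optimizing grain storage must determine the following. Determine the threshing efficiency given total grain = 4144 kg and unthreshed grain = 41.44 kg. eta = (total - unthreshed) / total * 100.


eta = (total - unthreshed) / total * 100
    = (4144 - 41.44) / 4144 * 100
    = 4102.56 / 4144 * 100
    = 99%


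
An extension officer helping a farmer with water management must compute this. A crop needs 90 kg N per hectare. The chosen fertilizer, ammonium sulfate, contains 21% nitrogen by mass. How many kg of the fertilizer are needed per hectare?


Rate = N_required / (N_content / 100)
     = 90 / (21 / 100)
     = 90 / 0.21
     = 428.57 kg/ha


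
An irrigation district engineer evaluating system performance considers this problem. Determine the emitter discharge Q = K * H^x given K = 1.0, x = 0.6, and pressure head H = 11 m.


Q = K * H^x
  = 1.0 * 11^0.6
  = 1.0 * 4.2154
  = 4.22 L/h


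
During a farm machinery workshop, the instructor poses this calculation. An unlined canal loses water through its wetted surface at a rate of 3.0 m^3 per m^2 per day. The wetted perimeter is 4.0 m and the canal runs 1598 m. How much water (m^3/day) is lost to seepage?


S = C * P * L
  = 3.0 * 4.0 * 1598
  = 19176 m^3/day


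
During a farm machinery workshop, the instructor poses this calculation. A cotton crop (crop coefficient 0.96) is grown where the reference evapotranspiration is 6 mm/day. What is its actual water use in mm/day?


ETc = Kc * ET0
    = 0.96 * 6
    = 5.76 mm/day


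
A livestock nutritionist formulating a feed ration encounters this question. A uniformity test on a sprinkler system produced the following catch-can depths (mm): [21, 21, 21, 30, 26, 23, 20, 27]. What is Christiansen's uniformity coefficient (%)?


xbar = 189 / 8 = 23.625
sum|xi - xbar| = 24.250
CU = 100 * (1 - 24.250 / (8 * 23.625))
   = 100 * (1 - 0.1283)
   = 87.17%


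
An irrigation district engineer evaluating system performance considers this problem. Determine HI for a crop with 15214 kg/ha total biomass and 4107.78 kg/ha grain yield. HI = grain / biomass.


HI = grain_yield / biomass
   = 4107.78 / 15214
   = 0.27


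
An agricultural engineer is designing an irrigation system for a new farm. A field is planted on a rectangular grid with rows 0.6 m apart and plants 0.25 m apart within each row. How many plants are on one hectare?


D = 10000 / (row_sp * plant_sp)
  = 10000 / (0.6 * 0.25)
  = 10000 / 0.1500
  = 66666.67 plants/ha


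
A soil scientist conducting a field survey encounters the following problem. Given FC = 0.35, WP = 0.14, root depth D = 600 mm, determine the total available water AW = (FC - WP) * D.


AW = (FC - WP) * D
   = (0.35 - 0.14) * 600
   = 0.21 * 600
   = 126 mm


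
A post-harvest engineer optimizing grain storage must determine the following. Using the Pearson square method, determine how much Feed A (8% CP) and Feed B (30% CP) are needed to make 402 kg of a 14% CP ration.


parts_A = CP_b - target = 30 - 14 = 16
parts_B = target - CP_a = 14 - 8 = 6
total_parts = 16 + 6 = 22
Feed A = 402 * 16 / 22 = 292.36 kg
Feed B = 402 * 6 / 22 = 109.64 kg

292.36 kg


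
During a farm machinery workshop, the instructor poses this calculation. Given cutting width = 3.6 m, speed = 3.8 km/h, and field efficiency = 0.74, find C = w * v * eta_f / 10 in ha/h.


C = w * v * eta_f / 10
  = 3.6 * 3.8 * 0.74 / 10
  = 10.12 / 10
  = 1.01 ha/h


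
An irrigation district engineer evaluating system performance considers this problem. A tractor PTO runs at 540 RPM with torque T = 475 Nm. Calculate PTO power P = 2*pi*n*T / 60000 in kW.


P = 2*pi*n*T / 60000
  = 2*pi * 540 * 475 / 60000
  = 1611637.03 / 60000
  = 26.86 kW


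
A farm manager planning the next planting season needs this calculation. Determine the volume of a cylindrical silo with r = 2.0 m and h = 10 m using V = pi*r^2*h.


V = pi * r^2 * h
  = pi * 2.0^2 * 10
  = pi * 4 * 10
  = 125.66 m^3


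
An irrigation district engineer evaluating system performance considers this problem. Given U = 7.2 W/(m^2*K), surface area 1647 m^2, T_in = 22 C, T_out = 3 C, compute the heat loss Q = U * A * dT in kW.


dT = 22 - (3) = 19 K
Q = U * A * dT
  = 7.2 * 1647 * 19
  = 225309.60 W = 225.31 kW


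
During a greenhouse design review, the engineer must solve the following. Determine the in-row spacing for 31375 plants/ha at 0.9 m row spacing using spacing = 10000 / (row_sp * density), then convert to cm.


spacing = 10000 / (row_sp * density)
        = 10000 / (0.9 * 31375)
        = 10000 / 28237.50
        = 0.35414 m = 35.41 cm


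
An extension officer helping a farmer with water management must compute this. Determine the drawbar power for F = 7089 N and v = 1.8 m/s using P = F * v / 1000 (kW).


P = F * v / 1000
  = 7089 * 1.8 / 1000
  = 12760.20 / 1000
  = 12.76 kW


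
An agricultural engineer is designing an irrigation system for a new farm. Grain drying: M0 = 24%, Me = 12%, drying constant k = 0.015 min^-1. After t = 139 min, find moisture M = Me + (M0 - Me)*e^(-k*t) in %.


M = Me + (M0 - Me) * e^(-k*t)
  = 12 + (24 - 12) * e^(-0.015*139)
  = 12 + 12 * e^(-2.085)
  = 12 + 12 * 0.12431
  = 12 + 1.4917
  = 13.49%


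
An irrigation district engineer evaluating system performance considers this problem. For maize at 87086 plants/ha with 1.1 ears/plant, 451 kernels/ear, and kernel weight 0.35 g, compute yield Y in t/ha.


Y = density * ears * kernels * kw
  = 87086 * 1.1 * 451 * 0.35 g/ha
  = 15121177.61 g/ha
  = 15121.18 kg/ha = 15.12 t/ha


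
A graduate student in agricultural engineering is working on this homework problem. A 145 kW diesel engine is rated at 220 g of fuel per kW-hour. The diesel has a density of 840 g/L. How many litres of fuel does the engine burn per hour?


FC = P * BSFC / rho_fuel
   = 145 * 220 / 840
   = 31900 / 840
   = 37.98 L/h


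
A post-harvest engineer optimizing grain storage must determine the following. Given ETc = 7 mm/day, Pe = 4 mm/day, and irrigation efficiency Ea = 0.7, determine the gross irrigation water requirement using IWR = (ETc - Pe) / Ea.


IWR = (ETc - Pe) / Ea
    = (7 - 4) / 0.7
    = 3 / 0.7
    = 4.29 mm/day


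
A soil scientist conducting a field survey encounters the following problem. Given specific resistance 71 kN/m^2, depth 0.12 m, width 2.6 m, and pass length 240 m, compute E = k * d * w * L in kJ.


E = k * d * w * L
  = 71 * 0.12 * 2.6 * 240
  = 5316.48 kJ


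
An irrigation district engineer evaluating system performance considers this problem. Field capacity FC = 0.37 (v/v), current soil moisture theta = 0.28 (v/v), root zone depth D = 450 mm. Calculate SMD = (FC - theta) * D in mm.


SMD = (FC - theta) * D
    = (0.37 - 0.28) * 450
    = 0.090 * 450
    = 40.50 mm


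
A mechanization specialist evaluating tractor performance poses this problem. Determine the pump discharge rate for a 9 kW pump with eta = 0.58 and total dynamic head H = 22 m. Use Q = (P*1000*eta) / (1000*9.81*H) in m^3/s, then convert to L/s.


Q = (P * 1000 * eta) / (rho * g * H)
  = (9 * 1000 * 0.58) / (1000 * 9.81 * 22)
  = 5220 / 215820
  = 0.02419 m^3/s = 24.19 L/s


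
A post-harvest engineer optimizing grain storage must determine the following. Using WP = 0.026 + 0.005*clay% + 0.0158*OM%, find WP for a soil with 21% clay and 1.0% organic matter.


WP = 0.026 + 0.005*21 + 0.0158*1.0
   = 0.026 + 0.1050 + 0.0158
   = 0.1468


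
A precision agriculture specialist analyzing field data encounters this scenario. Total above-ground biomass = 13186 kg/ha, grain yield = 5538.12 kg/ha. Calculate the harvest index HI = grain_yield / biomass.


HI = grain_yield / biomass
   = 5538.12 / 13186
   = 0.42


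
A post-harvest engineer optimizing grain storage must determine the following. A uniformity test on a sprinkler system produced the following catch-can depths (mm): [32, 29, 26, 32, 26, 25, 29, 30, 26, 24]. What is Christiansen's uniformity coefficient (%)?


xbar = 279 / 10 = 27.900
sum|xi - xbar| = 25
CU = 100 * (1 - 25 / (10 * 27.900))
   = 100 * (1 - 0.0896)
   = 91.04%


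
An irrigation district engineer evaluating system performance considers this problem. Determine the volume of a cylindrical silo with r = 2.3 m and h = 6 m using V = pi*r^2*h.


V = pi * r^2 * h
  = pi * 2.3^2 * 6
  = pi * 5.29 * 6
  = 99.71 m^3


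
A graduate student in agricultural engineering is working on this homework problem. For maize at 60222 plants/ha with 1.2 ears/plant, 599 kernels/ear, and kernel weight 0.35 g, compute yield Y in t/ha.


Y = density * ears * kernels * kw
  = 60222 * 1.2 * 599 * 0.35 g/ha
  = 15150650.76 g/ha
  = 15150.65 kg/ha = 15.15 t/ha


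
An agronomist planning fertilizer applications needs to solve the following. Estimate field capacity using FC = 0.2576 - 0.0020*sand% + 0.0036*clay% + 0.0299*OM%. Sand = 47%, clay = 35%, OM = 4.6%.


FC = 0.2576 - 0.0020*47 + 0.0036*35 + 0.0299*4.6
   = 0.2576 - 0.0940 + 0.1260 + 0.1375
   = 0.4271


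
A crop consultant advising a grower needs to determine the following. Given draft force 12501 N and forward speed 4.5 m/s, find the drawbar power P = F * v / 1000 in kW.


P = F * v / 1000
  = 12501 * 4.5 / 1000
  = 56254.50 / 1000
  = 56.25 kW


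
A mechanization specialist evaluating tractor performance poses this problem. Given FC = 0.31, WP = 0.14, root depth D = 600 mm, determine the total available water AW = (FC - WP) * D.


AW = (FC - WP) * D
   = (0.31 - 0.14) * 600
   = 0.17 * 600
   = 102 mm


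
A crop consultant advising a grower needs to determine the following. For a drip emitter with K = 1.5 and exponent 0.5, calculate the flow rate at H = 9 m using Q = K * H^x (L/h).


Q = K * H^x
  = 1.5 * 9^0.5
  = 1.5 * 3
  = 4.50 L/h


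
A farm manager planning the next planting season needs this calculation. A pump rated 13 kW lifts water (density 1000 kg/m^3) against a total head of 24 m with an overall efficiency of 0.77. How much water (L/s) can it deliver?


Q = (P * 1000 * eta) / (rho * g * H)
  = (13 * 1000 * 0.77) / (1000 * 9.81 * 24)
  = 10010 / 235440
  = 0.04252 m^3/s = 42.52 L/s


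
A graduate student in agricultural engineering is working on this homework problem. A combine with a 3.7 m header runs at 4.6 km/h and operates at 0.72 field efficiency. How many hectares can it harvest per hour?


C = w * v * eta_f / 10
  = 3.7 * 4.6 * 0.72 / 10
  = 12.25 / 10
  = 1.23 ha/h


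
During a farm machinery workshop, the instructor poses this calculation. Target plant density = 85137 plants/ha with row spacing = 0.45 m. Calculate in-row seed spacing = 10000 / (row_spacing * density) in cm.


spacing = 10000 / (row_sp * density)
        = 10000 / (0.45 * 85137)
        = 10000 / 38311.65
        = 0.26102 m = 26.10 cm


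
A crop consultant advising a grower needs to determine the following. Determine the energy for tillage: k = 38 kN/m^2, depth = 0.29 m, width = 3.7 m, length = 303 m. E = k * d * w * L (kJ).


E = k * d * w * L
  = 38 * 0.29 * 3.7 * 303
  = 12354.52 kJ


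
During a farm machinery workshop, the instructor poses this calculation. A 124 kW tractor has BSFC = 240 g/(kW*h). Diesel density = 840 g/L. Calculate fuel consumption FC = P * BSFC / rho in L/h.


FC = P * BSFC / rho_fuel
   = 124 * 240 / 840
   = 29760 / 840
   = 35.43 L/h


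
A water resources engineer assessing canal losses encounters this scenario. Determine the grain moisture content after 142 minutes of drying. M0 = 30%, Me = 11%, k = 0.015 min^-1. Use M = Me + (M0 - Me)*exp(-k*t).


M = Me + (M0 - Me) * e^(-k*t)
  = 11 + (30 - 11) * e^(-0.015*142)
  = 11 + 19 * e^(-2.130)
  = 11 + 19 * 0.11884
  = 11 + 2.2579
  = 13.26%


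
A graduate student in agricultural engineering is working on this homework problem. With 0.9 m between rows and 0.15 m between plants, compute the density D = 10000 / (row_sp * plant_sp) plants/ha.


D = 10000 / (row_sp * plant_sp)
  = 10000 / (0.9 * 0.15)
  = 10000 / 0.1350
  = 74074.07 plants/ha


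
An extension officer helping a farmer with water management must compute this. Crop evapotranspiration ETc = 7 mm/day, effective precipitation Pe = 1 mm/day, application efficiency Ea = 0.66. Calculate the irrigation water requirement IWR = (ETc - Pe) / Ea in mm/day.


IWR = (ETc - Pe) / Ea
    = (7 - 1) / 0.66
    = 6 / 0.66
    = 9.09 mm/day


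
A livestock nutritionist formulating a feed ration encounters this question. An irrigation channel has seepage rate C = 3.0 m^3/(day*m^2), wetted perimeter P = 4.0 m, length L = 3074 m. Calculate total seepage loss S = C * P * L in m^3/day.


S = C * P * L
  = 3.0 * 4.0 * 3074
  = 36888 m^3/day


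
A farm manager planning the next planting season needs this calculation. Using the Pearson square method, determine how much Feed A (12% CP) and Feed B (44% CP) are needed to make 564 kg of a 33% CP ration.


parts_A = CP_b - target = 44 - 33 = 11
parts_B = target - CP_a = 33 - 12 = 21
total_parts = 11 + 21 = 32
Feed A = 564 * 11 / 32 = 193.88 kg
Feed B = 564 * 21 / 32 = 370.13 kg

193.88 kg


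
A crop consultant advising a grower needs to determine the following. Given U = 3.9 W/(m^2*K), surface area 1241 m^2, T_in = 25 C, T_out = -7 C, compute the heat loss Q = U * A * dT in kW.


dT = 25 - (-7) = 32 K
Q = U * A * dT
  = 3.9 * 1241 * 32
  = 154876.80 W = 154.88 kW


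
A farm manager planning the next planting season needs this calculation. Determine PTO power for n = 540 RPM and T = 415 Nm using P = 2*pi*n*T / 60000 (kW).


P = 2*pi*n*T / 60000
  = 2*pi * 540 * 415 / 60000
  = 1408061.83 / 60000
  = 23.47 kW


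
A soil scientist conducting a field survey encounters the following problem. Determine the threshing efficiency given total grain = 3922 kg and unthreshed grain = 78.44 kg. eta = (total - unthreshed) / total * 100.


eta = (total - unthreshed) / total * 100
    = (3922 - 78.44) / 3922 * 100
    = 3843.56 / 3922 * 100
    = 98%
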